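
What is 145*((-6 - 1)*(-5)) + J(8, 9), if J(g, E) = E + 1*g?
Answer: 5092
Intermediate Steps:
J(g, E) = E + g
145*((-6 - 1)*(-5)) + J(8, 9) = 145*((-6 - 1)*(-5)) + (9 + 8) = 145*(-7*(-5)) + 17 = 145*35 + 17 = 5075 + 17 = 5092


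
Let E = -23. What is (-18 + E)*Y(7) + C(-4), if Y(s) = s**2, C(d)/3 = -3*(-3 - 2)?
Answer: -1964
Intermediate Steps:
C(d) = 45 (C(d) = 3*(-3*(-3 - 2)) = 3*(-3*(-5)) = 3*15 = 45)
(-18 + E)*Y(7) + C(-4) = (-18 - 23)*7**2 + 45 = -41*49 + 45 = -2009 + 45 = -1964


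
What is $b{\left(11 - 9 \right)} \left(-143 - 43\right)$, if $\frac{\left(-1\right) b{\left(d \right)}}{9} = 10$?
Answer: $16740$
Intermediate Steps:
$b{\left(d \right)} = -90$ ($b{\left(d \right)} = \left(-9\right) 10 = -90$)
$b{\left(11 - 9 \right)} \left(-143 - 43\right) = - 90 \left(-143 - 43\right) = \left(-90\right) \left(-186\right) = 16740$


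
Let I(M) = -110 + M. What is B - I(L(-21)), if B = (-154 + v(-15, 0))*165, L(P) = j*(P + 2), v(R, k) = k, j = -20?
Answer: -25680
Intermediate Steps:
L(P) = -40 - 20*P (L(P) = -20*(P + 2) = -20*(2 + P) = -40 - 20*P)
B = -25410 (B = (-154 + 0)*165 = -154*165 = -25410)
B - I(L(-21)) = -25410 - (-110 + (-40 - 20*(-21))) = -25410 - (-110 + (-40 + 420)) = -25410 - (-110 + 380) = -25410 - 1*270 = -25410 - 270 = -25680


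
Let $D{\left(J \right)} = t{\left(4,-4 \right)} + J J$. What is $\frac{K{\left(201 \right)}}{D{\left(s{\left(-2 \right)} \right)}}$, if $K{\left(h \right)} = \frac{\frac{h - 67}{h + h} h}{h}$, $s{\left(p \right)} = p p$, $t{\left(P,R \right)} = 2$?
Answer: $\frac{1}{54} \approx 0.018519$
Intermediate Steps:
$s{\left(p \right)} = p^{2}$
$D{\left(J \right)} = 2 + J^{2}$ ($D{\left(J \right)} = 2 + J J = 2 + J^{2}$)
$K{\left(h \right)} = \frac{- \frac{67}{2} + \frac{h}{2}}{h}$ ($K{\left(h \right)} = \frac{\frac{-67 + h}{2 h} h}{h} = \frac{- \frac{67}{2} + \frac{h}{2}}{h}$)
$\frac{K{\left(201 \right)}}{D{\left(s{\left(-2 \right)} \right)}} = \frac{\frac{1}{2} \cdot \frac{1}{201} \left(-67 + 201\right)}{2 + \left(\left(-2\right)^{2}\right)^{2}} = \frac{\frac{1}{2} \cdot \frac{1}{201} \cdot 134}{2 + 4^{2}} = \frac{1}{3 \left(2 + 16\right)} = \frac{1}{3 \cdot 18} = \frac{1}{3} \cdot \frac{1}{18} = \frac{1}{54}$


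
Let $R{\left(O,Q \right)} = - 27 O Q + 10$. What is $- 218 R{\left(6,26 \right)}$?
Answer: $916036$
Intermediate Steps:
$R{\left(O,Q \right)} = 10 - 27 O Q$ ($R{\left(O,Q \right)} = - 27 O Q + 10 = 10 - 27 O Q$)
$- 218 R{\left(6,26 \right)} = - 218 \left(10 - 162 \cdot 26\right) = - 218 \left(10 - 4212\right) = \left(-218\right) \left(-4202\right) = 916036$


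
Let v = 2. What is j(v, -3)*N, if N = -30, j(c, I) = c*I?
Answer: 180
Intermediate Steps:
j(c, I) = I*c
j(v, -3)*N = -3*2*(-30) = -6*(-30) = 180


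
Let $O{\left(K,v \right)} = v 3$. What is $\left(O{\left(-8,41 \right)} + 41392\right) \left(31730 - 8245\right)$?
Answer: $974979775$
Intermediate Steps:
$O{\left(K,v \right)} = 3 v$
$\left(O{\left(-8,41 \right)} + 41392\right) \left(31730 - 8245\right) = \left(3 \cdot 41 + 41392\right) \left(31730 - 8245\right) = \left(123 + 41392\right) 23485 = 41515 \cdot 23485 = 974979775$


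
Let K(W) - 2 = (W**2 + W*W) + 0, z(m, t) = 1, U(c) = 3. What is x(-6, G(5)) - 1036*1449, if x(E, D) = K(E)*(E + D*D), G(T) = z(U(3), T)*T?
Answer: -1499758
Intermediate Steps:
K(W) = 2 + 2*W**2 (K(W) = 2 + ((W**2 + W*W) + 0) = 2 + ((W**2 + W**2) + 0) = 2 + (2*W**2 + 0) = 2 + 2*W**2)
G(T) = T (G(T) = 1*T = T)
x(E, D) = (2 + 2*E**2)*(E + D**2) (x(E, D) = (2 + 2*E**2)*(E + D*D) = (2 + 2*E**2)*(E + D**2))
x(-6, G(5)) - 1036*1449 = 2*(1 + (-6)**2)*(-6 + 5**2) - 1036*1449 = 2*(1 + 36)*(-6 + 25) - 1501164 = 2*37*19 - 1501164 = 1406 - 1501164 = -1499758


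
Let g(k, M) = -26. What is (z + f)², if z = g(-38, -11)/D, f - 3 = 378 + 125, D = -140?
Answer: 1255497489/4900 ≈ 2.5622e+5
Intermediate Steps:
f = 506 (f = 3 + (378 + 125) = 3 + 503 = 506)
z = 13/70 (z = -26/(-140) = -26*(-1/140) = 13/70 ≈ 0.18571)
(z + f)² = (13/70 + 506)² = (35433/70)² = 1255497489/4900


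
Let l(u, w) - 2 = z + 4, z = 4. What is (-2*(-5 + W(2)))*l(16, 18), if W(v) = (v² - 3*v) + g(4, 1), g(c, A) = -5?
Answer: 240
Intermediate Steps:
W(v) = -5 + v² - 3*v (W(v) = (v² - 3*v) - 5 = -5 + v² - 3*v)
l(u, w) = 10 (l(u, w) = 2 + (4 + 4) = 2 + 8 = 10)
(-2*(-5 + W(2)))*l(16, 18) = -2*(-5 + (-5 + 2² - 3*2))*10 = -2*(-5 + (-5 + 4 - 6))*10 = -2*(-5 - 7)*10 = -2*(-12)*10 = 24*10 = 240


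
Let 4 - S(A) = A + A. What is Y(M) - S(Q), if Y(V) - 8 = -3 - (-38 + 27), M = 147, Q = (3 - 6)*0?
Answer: 12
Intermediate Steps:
Q = 0 (Q = -3*0 = 0)
S(A) = 4 - 2*A (S(A) = 4 - (A + A) = 4 - 2*A)
Y(V) = 16 (Y(V) = 8 + (-3 - (-38 + 27)) = 8 + (-3 - 1*(-11)) = 8 + (-3 + 11) = 8 + 8 = 16)
Y(M) - S(Q) = 16 - (4 - 2*0) = 16 - (4 + 0) = 16 - 1*4 = 16 - 4 = 12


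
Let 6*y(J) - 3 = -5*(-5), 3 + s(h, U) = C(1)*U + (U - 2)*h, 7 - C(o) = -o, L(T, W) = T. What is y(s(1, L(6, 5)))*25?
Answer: 350/3 ≈ 116.67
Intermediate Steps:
C(o) = 7 + o (C(o) = 7 - (-1)*o = 7 + o)
s(h, U) = -3 + 8*U + h*(-2 + U) (s(h, U) = -3 + ((7 + 1)*U + (U - 2)*h) = -3 + (8*U + (-2 + U)*h) = -3 + (8*U + h*(-2 + U)) = -3 + 8*U + h*(-2 + U))
y(J) = 14/3 (y(J) = ½ + (-5*(-5))/6 = ½ + (⅙)*25 = ½ + 25/6 = 14/3)
y(s(1, L(6, 5)))*25 = (14/3)*25 = 350/3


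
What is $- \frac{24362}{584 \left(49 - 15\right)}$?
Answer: $- \frac{12181}{9928} \approx -1.2269$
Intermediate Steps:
$- \frac{24362}{584 \left(49 - 15\right)} = - \frac{24362}{584 \cdot 34} = - \frac{24362}{19856} = \left(-24362\right) \frac{1}{19856} = - \frac{12181}{9928}$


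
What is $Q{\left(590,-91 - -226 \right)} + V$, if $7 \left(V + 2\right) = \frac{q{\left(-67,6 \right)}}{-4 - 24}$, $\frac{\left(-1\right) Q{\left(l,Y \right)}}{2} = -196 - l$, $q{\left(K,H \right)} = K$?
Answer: $\frac{307787}{196} \approx 1570.3$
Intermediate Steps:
$Q{\left(l,Y \right)} = 392 + 2 l$ ($Q{\left(l,Y \right)} = - 2 \left(-196 - l\right) = 392 + 2 l$)
$V = - \frac{325}{196}$ ($V = -2 + \frac{\frac{1}{-4 - 24} \left(-67\right)}{7} = -2 + \frac{\frac{1}{-28} \left(-67\right)}{7} = -2 + \frac{\left(- \frac{1}{28}\right) \left(-67\right)}{7} = -2 + \frac{1}{7} \cdot \frac{67}{28} = -2 + \frac{67}{196} = - \frac{325}{196} \approx -1.6582$)
$Q{\left(590,-91 - -226 \right)} + V = \left(392 + 2 \cdot 590\right) - \frac{325}{196} = \left(392 + 1180\right) - \frac{325}{196} = 1572 - \frac{325}{196} = \frac{307787}{196}$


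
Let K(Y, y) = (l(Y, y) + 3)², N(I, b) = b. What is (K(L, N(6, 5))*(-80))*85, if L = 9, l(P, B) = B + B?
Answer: -1149200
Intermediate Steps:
l(P, B) = 2*B
K(Y, y) = (3 + 2*y)² (K(Y, y) = (2*y + 3)² = (3 + 2*y)²)
(K(L, N(6, 5))*(-80))*85 = ((3 + 2*5)²*(-80))*85 = ((3 + 10)²*(-80))*85 = (13²*(-80))*85 = (169*(-80))*85 = -13520*85 = -1149200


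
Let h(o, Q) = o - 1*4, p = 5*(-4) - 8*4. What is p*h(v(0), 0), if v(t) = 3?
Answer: 52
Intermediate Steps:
p = -52 (p = -20 - 32 = -52)
h(o, Q) = -4 + o (h(o, Q) = o - 4 = -4 + o)
p*h(v(0), 0) = -52*(-4 + 3) = -52*(-1) = 52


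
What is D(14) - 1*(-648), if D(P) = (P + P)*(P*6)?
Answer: 3000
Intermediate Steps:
D(P) = 12*P² (D(P) = (2*P)*(6*P) = 12*P²)
D(14) - 1*(-648) = 12*14² - 1*(-648) = 12*196 + 648 = 2352 + 648 = 3000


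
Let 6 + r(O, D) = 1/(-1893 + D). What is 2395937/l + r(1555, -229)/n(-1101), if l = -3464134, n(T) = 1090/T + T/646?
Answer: 1544942940763967/1006201170932762 ≈ 1.5354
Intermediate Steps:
r(O, D) = -6 + 1/(-1893 + D)
n(T) = 1090/T + T/646 (n(T) = 1090/T + T*(1/646) = 1090/T + T/646)
2395937/l + r(1555, -229)/n(-1101) = 2395937/(-3464134) + ((11359 - 6*(-229))/(-1893 - 229))/(1090/(-1101) + (1/646)*(-1101)) = 2395937*(-1/3464134) + ((11359 + 1374)/(-2122))/(1090*(-1/1101) - 1101/646) = -2395937/3464134 + (-1/2122*12733)/(-1090/1101 - 1101/646) = -2395937/3464134 - 12733/(2122*(-1916341/711246)) = -2395937/3464134 - 12733/2122*(-711246/1916341) = -2395937/3464134 + 646878237/290462543 = 1544942940763967/1006201170932762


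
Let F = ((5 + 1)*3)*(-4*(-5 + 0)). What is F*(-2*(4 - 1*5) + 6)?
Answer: 2880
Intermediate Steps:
F = 360 (F = (6*3)*(-4*(-5)) = 18*20 = 360)
F*(-2*(4 - 1*5) + 6) = 360*(-2*(4 - 1*5) + 6) = 360*(-2*(4 - 5) + 6) = 360*(-2*(-1) + 6) = 360*(2 + 6) = 360*8 = 2880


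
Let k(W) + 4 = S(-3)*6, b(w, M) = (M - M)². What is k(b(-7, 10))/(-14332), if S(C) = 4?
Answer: -5/3583 ≈ -0.0013955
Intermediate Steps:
b(w, M) = 0 (b(w, M) = 0² = 0)
k(W) = 20 (k(W) = -4 + 4*6 = -4 + 24 = 20)
k(b(-7, 10))/(-14332) = 20/(-14332) = 20*(-1/14332) = -5/3583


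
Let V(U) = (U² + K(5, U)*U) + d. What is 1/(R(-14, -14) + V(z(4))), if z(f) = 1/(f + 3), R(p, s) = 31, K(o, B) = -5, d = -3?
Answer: 49/1338 ≈ 0.036622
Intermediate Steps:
z(f) = 1/(3 + f)
V(U) = -3 + U² - 5*U (V(U) = (U² - 5*U) - 3 = -3 + U² - 5*U)
1/(R(-14, -14) + V(z(4))) = 1/(31 + (-3 + (1/(3 + 4))² - 5/(3 + 4))) = 1/(31 + (-3 + (1/7)² - 5/7)) = 1/(31 + (-3 + (⅐)² - 5*⅐)) = 1/(31 + (-3 + 1/49 - 5/7)) = 1/(31 - 181/49) = 1/(1338/49) = 49/1338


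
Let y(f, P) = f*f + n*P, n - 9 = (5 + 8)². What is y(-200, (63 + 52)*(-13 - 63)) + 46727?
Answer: -1468993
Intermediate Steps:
n = 178 (n = 9 + (5 + 8)² = 9 + 13² = 9 + 169 = 178)
y(f, P) = f² + 178*P (y(f, P) = f*f + 178*P = f² + 178*P)
y(-200, (63 + 52)*(-13 - 63)) + 46727 = ((-200)² + 178*((63 + 52)*(-13 - 63))) + 46727 = (40000 + 178*(115*(-76))) + 46727 = (40000 + 178*(-8740)) + 46727 = (40000 - 1555720) + 46727 = -1515720 + 46727 = -1468993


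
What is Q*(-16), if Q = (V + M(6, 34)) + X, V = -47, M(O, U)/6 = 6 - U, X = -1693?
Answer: 30528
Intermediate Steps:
M(O, U) = 36 - 6*U (M(O, U) = 6*(6 - U) = 36 - 6*U)
Q = -1908 (Q = (-47 + (36 - 6*34)) - 1693 = (-47 + (36 - 204)) - 1693 = (-47 - 168) - 1693 = -215 - 1693 = -1908)
Q*(-16) = -1908*(-16) = 30528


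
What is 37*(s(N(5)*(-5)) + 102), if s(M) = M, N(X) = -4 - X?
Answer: 5439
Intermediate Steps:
37*(s(N(5)*(-5)) + 102) = 37*((-4 - 1*5)*(-5) + 102) = 37*((-4 - 5)*(-5) + 102) = 37*(-9*(-5) + 102) = 37*(45 + 102) = 37*147 = 5439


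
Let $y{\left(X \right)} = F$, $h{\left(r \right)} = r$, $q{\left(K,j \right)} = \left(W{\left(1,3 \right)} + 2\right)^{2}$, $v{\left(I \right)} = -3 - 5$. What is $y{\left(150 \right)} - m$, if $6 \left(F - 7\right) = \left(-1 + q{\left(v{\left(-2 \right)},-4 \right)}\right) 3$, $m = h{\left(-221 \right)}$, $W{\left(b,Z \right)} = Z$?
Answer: $240$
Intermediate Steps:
$v{\left(I \right)} = -8$ ($v{\left(I \right)} = -3 - 5 = -8$)
$q{\left(K,j \right)} = 25$ ($q{\left(K,j \right)} = \left(3 + 2\right)^{2} = 5^{2} = 25$)
$m = -221$
$F = 19$ ($F = 7 + \frac{\left(-1 + 25\right) 3}{6} = 7 + \frac{24 \cdot 3}{6} = 7 + \frac{1}{6} \cdot 72 = 7 + 12 = 19$)
$y{\left(X \right)} = 19$
$y{\left(150 \right)} - m = 19 - -221 = 19 + 221 = 240$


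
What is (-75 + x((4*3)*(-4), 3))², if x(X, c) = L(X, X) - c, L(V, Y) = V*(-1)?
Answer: 900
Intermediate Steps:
L(V, Y) = -V
x(X, c) = -X - c
(-75 + x((4*3)*(-4), 3))² = (-75 + (-4*3*(-4) - 1*3))² = (-75 + (-12*(-4) - 3))² = (-75 + (-1*(-48) - 3))² = (-75 + (48 - 3))² = (-75 + 45)² = (-30)² = 900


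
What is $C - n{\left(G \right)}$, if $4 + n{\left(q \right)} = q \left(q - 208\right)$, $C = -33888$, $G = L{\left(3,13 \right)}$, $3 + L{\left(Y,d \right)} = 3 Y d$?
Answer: $-23168$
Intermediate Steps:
$L{\left(Y,d \right)} = -3 + 3 Y d$
$G = 114$ ($G = -3 + 3 \cdot 3 \cdot 13 = -3 + 117 = 114$)
$n{\left(q \right)} = -4 + q \left(-208 + q\right)$ ($n{\left(q \right)} = -4 + q \left(q - 208\right) = -4 + q \left(-208 + q\right)$)
$C - n{\left(G \right)} = -33888 - \left(-4 + 114^{2} - 23712\right) = -33888 - \left(-4 + 12996 - 23712\right) = -33888 - -10720 = -33888 + 10720 = -23168$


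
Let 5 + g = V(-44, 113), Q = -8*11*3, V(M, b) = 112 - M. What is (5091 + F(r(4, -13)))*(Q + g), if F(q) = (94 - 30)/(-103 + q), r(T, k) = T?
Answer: -56945785/99 ≈ -5.7521e+5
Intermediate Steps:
Q = -264 (Q = -88*3 = -264)
g = 151 (g = -5 + (112 - 1*(-44)) = -5 + (112 + 44) = -5 + 156 = 151)
F(q) = 64/(-103 + q)
(5091 + F(r(4, -13)))*(Q + g) = (5091 + 64/(-103 + 4))*(-264 + 151) = (5091 + 64/(-99))*(-113) = (5091 + 64*(-1/99))*(-113) = (5091 - 64/99)*(-113) = (503945/99)*(-113) = -56945785/99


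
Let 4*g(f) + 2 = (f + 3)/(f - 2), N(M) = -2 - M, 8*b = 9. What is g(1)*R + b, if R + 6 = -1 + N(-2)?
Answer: 93/8 ≈ 11.625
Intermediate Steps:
b = 9/8 (b = (⅛)*9 = 9/8 ≈ 1.1250)
R = -7 (R = -6 + (-1 + (-2 - 1*(-2))) = -6 + (-1 + (-2 + 2)) = -6 + (-1 + 0) = -6 - 1 = -7)
g(f) = -½ + (3 + f)/(4*(-2 + f)) (g(f) = -½ + ((f + 3)/(f - 2))/4 = -½ + ((3 + f)/(-2 + f))/4 = -½ + (3 + f)/(4*(-2 + f)))
g(1)*R + b = ((7 - 1*1)/(4*(-2 + 1)))*(-7) + 9/8 = ((¼)*(7 - 1)/(-1))*(-7) + 9/8 = ((¼)*(-1)*6)*(-7) + 9/8 = -3/2*(-7) + 9/8 = 21/2 + 9/8 = 93/8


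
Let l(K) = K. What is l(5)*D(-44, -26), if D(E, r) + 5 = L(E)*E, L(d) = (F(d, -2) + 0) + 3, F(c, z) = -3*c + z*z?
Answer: -30605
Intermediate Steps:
F(c, z) = z**2 - 3*c (F(c, z) = -3*c + z**2 = z**2 - 3*c)
L(d) = 7 - 3*d (L(d) = (((-2)**2 - 3*d) + 0) + 3 = ((4 - 3*d) + 0) + 3 = (4 - 3*d) + 3 = 7 - 3*d)
D(E, r) = -5 + E*(7 - 3*E) (D(E, r) = -5 + (7 - 3*E)*E = -5 + E*(7 - 3*E))
l(5)*D(-44, -26) = 5*(-5 - 1*(-44)*(-7 + 3*(-44))) = 5*(-5 - 1*(-44)*(-7 - 132)) = 5*(-5 - 1*(-44)*(-139)) = 5*(-5 - 6116) = 5*(-6121) = -30605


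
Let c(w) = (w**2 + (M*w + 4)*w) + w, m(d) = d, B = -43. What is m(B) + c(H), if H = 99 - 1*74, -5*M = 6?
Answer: -43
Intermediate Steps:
M = -6/5 (M = -1/5*6 = -6/5 ≈ -1.2000)
H = 25 (H = 99 - 74 = 25)
c(w) = w + w**2 + w*(4 - 6*w/5) (c(w) = (w**2 + (-6*w/5 + 4)*w) + w = (w**2 + (4 - 6*w/5)*w) + w = (w**2 + w*(4 - 6*w/5)) + w = w + w**2 + w*(4 - 6*w/5))
m(B) + c(H) = -43 + (1/5)*25*(25 - 1*25) = -43 + (1/5)*25*(25 - 25) = -43 + (1/5)*25*0 = -43 + 0 = -43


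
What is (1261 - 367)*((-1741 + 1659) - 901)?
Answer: -878802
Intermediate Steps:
(1261 - 367)*((-1741 + 1659) - 901) = 894*(-82 - 901) = 894*(-983) = -878802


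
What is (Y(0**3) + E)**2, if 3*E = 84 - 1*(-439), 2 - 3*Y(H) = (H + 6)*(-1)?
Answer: 31329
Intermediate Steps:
Y(H) = 8/3 + H/3 (Y(H) = 2/3 - (H + 6)*(-1)/3 = 2/3 - (6 + H)*(-1)/3 = 2/3 - (-6 - H)/3 = 2/3 + (2 + H/3) = 8/3 + H/3)
E = 523/3 (E = (84 - 1*(-439))/3 = (84 + 439)/3 = (1/3)*523 = 523/3 ≈ 174.33)
(Y(0**3) + E)**2 = ((8/3 + (1/3)*0**3) + 523/3)**2 = ((8/3 + (1/3)*0) + 523/3)**2 = ((8/3 + 0) + 523/3)**2 = (8/3 + 523/3)**2 = 177**2 = 31329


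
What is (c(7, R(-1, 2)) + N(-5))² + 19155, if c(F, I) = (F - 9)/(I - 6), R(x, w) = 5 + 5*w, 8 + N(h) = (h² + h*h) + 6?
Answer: 1736455/81 ≈ 21438.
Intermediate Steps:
N(h) = -2 + 2*h² (N(h) = -8 + ((h² + h*h) + 6) = -8 + ((h² + h²) + 6) = -8 + (2*h² + 6) = -8 + (6 + 2*h²) = -2 + 2*h²)
c(F, I) = (-9 + F)/(-6 + I)
(c(7, R(-1, 2)) + N(-5))² + 19155 = ((-9 + 7)/(-6 + (5 + 5*2)) + (-2 + 2*(-5)²))² + 19155 = (-2/(-6 + (5 + 10)) + (-2 + 2*25))² + 19155 = (-2/(-6 + 15) + (-2 + 50))² + 19155 = (-2/9 + 48)² + 19155 = (430/9)² + 19155 = 184900/81 + 19155 = 1736455/81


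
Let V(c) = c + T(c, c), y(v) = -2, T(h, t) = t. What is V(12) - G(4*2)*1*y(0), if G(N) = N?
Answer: 40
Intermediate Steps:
V(c) = 2*c (V(c) = c + c = 2*c)
V(12) - G(4*2)*1*y(0) = 2*12 - (4*2)*1*(-2) = 24 - 8*1*(-2) = 24 - 8*(-2) = 24 - 1*(-16) = 24 + 16 = 40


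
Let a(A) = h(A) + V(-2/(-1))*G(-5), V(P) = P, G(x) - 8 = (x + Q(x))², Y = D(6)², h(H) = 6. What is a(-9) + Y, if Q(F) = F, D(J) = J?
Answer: 258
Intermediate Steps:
Y = 36 (Y = 6² = 36)
G(x) = 8 + 4*x² (G(x) = 8 + (x + x)² = 8 + (2*x)² = 8 + 4*x²)
a(A) = 222 (a(A) = 6 + (-2/(-1))*(8 + 4*(-5)²) = 6 + (-2*(-1))*(8 + 4*25) = 6 + 2*(8 + 100) = 6 + 2*108 = 6 + 216 = 222)
a(-9) + Y = 222 + 36 = 258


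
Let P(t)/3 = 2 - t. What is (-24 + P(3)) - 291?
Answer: -318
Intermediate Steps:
P(t) = 6 - 3*t (P(t) = 3*(2 - t) = 6 - 3*t)
(-24 + P(3)) - 291 = (-24 + (6 - 3*3)) - 291 = (-24 + (6 - 9)) - 291 = (-24 - 3) - 291 = -27 - 291 = -318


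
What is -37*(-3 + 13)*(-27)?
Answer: 9990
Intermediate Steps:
-37*(-3 + 13)*(-27) = -37*10*(-27) = -370*(-27) = 9990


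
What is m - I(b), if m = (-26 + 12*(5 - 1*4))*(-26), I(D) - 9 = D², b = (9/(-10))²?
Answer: 3543439/10000 ≈ 354.34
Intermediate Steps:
b = 81/100 (b = (9*(-⅒))² = (-9/10)² = 81/100 ≈ 0.81000)
I(D) = 9 + D²
m = 364 (m = (-26 + 12*(5 - 4))*(-26) = (-26 + 12*1)*(-26) = (-26 + 12)*(-26) = -14*(-26) = 364)
m - I(b) = 364 - (9 + (81/100)²) = 364 - (9 + 6561/10000) = 364 - 1*96561/10000 = 364 - 96561/10000 = 3543439/10000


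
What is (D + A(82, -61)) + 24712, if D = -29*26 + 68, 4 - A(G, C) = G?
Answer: 23948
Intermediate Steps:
A(G, C) = 4 - G
D = -686 (D = -754 + 68 = -686)
(D + A(82, -61)) + 24712 = (-686 + (4 - 1*82)) + 24712 = (-686 + (4 - 82)) + 24712 = (-686 - 78) + 24712 = -764 + 24712 = 23948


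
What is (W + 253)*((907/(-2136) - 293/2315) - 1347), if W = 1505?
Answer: -1952383534669/824140 ≈ -2.3690e+6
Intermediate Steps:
(W + 253)*((907/(-2136) - 293/2315) - 1347) = (1505 + 253)*((907/(-2136) - 293/2315) - 1347) = 1758*((907*(-1/2136) - 293*1/2315) - 1347) = 1758*((-907/2136 - 293/2315) - 1347) = 1758*(-2725553/4944840 - 1347) = 1758*(-6663425033/4944840) = -1952383534669/824140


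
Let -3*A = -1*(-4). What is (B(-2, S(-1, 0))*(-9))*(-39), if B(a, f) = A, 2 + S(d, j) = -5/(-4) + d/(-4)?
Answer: -468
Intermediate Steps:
A = -4/3 (A = -(-1)*(-4)/3 = -⅓*4 = -4/3 ≈ -1.3333)
S(d, j) = -¾ - d/4 (S(d, j) = -2 + (-5/(-4) + d/(-4)) = -2 + (-5*(-¼) + d*(-¼)) = -2 + (5/4 - d/4) = -¾ - d/4)
B(a, f) = -4/3
(B(-2, S(-1, 0))*(-9))*(-39) = -4/3*(-9)*(-39) = 12*(-39) = -468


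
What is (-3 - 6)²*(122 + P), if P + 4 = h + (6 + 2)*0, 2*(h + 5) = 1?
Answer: 18387/2 ≈ 9193.5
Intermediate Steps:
h = -9/2 (h = -5 + (½)*1 = -5 + ½ = -9/2 ≈ -4.5000)
P = -17/2 (P = -4 + (-9/2 + (6 + 2)*0) = -4 + (-9/2 + 8*0) = -4 + (-9/2 + 0) = -4 - 9/2 = -17/2 ≈ -8.5000)
(-3 - 6)²*(122 + P) = (-3 - 6)²*(122 - 17/2) = (-9)²*(227/2) = 81*(227/2) = 18387/2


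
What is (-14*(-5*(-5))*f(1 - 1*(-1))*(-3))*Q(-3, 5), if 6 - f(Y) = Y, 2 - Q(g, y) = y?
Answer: -12600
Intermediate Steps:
Q(g, y) = 2 - y
f(Y) = 6 - Y
(-14*(-5*(-5))*f(1 - 1*(-1))*(-3))*Q(-3, 5) = (-14*(-5*(-5))*(6 - (1 - 1*(-1)))*(-3))*(2 - 1*5) = (-14*25*(6 - (1 + 1))*(-3))*(2 - 5) = -14*25*(6 - 1*2)*(-3)*(-3) = -14*25*(6 - 2)*(-3)*(-3) = -14*25*4*(-3)*(-3) = -1400*(-3)*(-3) = -14*(-300)*(-3) = 4200*(-3) = -12600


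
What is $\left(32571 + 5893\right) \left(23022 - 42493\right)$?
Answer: $-748932544$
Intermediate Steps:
$\left(32571 + 5893\right) \left(23022 - 42493\right) = 38464 \left(-19471\right) = -748932544$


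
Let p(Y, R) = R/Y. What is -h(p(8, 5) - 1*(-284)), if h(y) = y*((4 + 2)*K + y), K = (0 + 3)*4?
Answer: -6496281/64 ≈ -1.0150e+5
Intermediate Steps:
K = 12 (K = 3*4 = 12)
h(y) = y*(72 + y) (h(y) = y*((4 + 2)*12 + y) = y*(6*12 + y) = y*(72 + y))
-h(p(8, 5) - 1*(-284)) = -(5/8 - 1*(-284))*(72 + (5/8 - 1*(-284))) = -(5*(1/8) + 284)*(72 + (5*(1/8) + 284)) = -(5/8 + 284)*(72 + (5/8 + 284)) = -2277*(72 + 2277/8)/8 = -2277*2853/(8*8) = -1*6496281/64 = -6496281/64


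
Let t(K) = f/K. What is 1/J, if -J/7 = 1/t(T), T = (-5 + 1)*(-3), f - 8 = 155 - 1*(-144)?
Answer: -307/84 ≈ -3.6548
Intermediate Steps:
f = 307 (f = 8 + (155 - 1*(-144)) = 8 + (155 + 144) = 8 + 299 = 307)
T = 12 (T = -4*(-3) = 12)
t(K) = 307/K
J = -84/307 (J = -7/(307/12) = -7/(307*(1/12)) = -7/307/12 = -7*12/307 = -84/307 ≈ -0.27362)
1/J = 1/(-84/307) = -307/84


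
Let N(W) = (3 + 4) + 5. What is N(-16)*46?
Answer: 552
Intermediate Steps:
N(W) = 12 (N(W) = 7 + 5 = 12)
N(-16)*46 = 12*46 = 552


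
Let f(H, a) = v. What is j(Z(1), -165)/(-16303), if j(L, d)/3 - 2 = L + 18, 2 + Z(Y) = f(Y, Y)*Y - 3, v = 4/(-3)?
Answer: -41/16303 ≈ -0.0025149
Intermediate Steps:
v = -4/3 (v = 4*(-⅓) = -4/3 ≈ -1.3333)
f(H, a) = -4/3
Z(Y) = -5 - 4*Y/3 (Z(Y) = -2 + (-4*Y/3 - 3) = -2 + (-3 - 4*Y/3) = -5 - 4*Y/3)
j(L, d) = 60 + 3*L (j(L, d) = 6 + 3*(L + 18) = 6 + 3*(18 + L) = 6 + (54 + 3*L) = 60 + 3*L)
j(Z(1), -165)/(-16303) = (60 + 3*(-5 - 4/3*1))/(-16303) = (60 + 3*(-5 - 4/3))*(-1/16303) = (60 + 3*(-19/3))*(-1/16303) = (60 - 19)*(-1/16303) = 41*(-1/16303) = -41/16303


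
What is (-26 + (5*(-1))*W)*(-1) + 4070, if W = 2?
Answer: 4106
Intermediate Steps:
(-26 + (5*(-1))*W)*(-1) + 4070 = (-26 + (5*(-1))*2)*(-1) + 4070 = (-26 - 5*2)*(-1) + 4070 = (-26 - 10)*(-1) + 4070 = -36*(-1) + 4070 = 36 + 4070 = 4106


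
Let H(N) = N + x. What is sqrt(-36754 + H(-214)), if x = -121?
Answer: 3*I*sqrt(4121) ≈ 192.58*I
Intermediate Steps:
H(N) = -121 + N (H(N) = N - 121 = -121 + N)
sqrt(-36754 + H(-214)) = sqrt(-36754 + (-121 - 214)) = sqrt(-36754 - 335) = sqrt(-37089) = 3*I*sqrt(4121)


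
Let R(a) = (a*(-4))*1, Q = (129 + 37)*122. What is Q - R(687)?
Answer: 23000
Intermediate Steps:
Q = 20252 (Q = 166*122 = 20252)
R(a) = -4*a (R(a) = -4*a*1 = -4*a)
Q - R(687) = 20252 - (-4)*687 = 20252 - 1*(-2748) = 20252 + 2748 = 23000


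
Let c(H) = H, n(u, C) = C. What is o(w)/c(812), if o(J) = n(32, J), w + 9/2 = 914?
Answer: 1819/1624 ≈ 1.1201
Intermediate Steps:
w = 1819/2 (w = -9/2 + 914 = 1819/2 ≈ 909.50)
o(J) = J
o(w)/c(812) = (1819/2)/812 = (1819/2)*(1/812) = 1819/1624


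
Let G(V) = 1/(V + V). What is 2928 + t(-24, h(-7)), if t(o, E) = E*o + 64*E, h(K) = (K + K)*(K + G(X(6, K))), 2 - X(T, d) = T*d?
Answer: 75258/11 ≈ 6841.6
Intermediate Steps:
X(T, d) = 2 - T*d
G(V) = 1/(2*V)
h(K) = 2*K*(K + 1/(2*(2 - 6*K))) (h(K) = (K + K)*(K + 1/(2*(2 - 1*6*K))) = (2*K)*(K + 1/(2*(2 - 6*K))) = 2*K*(K + 1/(2*(2 - 6*K))))
t(o, E) = 64*E + E*o
2928 + t(-24, h(-7)) = 2928 + ((1/2)*(-7)*(-1 + 4*(-7)*(-1 + 3*(-7)))/(-1 + 3*(-7)))*(64 - 24) = 2928 + ((1/2)*(-7)*(-1 + 4*(-7)*(-1 - 21))/(-1 - 21))*40 = 2928 + ((1/2)*(-7)*(-1 + 4*(-7)*(-22))/(-22))*40 = 2928 + ((1/2)*(-7)*(-1/22)*(-1 + 616))*40 = 2928 + ((1/2)*(-7)*(-1/22)*615)*40 = 2928 + (4305/44)*40 = 2928 + 43050/11 = 75258/11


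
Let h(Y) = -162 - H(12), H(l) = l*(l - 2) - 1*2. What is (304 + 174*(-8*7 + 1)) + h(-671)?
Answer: -9546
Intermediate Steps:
H(l) = -2 + l*(-2 + l) (H(l) = l*(-2 + l) - 2 = -2 + l*(-2 + l))
h(Y) = -280 (h(Y) = -162 - (-2 + 12**2 - 2*12) = -162 - (-2 + 144 - 24) = -162 - 1*118 = -162 - 118 = -280)
(304 + 174*(-8*7 + 1)) + h(-671) = (304 + 174*(-8*7 + 1)) - 280 = (304 + 174*(-56 + 1)) - 280 = (304 + 174*(-55)) - 280 = (304 - 9570) - 280 = -9266 - 280 = -9546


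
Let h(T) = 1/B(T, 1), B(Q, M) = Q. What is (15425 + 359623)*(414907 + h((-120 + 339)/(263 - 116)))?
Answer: 11359551336480/73 ≈ 1.5561e+11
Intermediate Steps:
h(T) = 1/T
(15425 + 359623)*(414907 + h((-120 + 339)/(263 - 116))) = (15425 + 359623)*(414907 + 1/((-120 + 339)/(263 - 116))) = 375048*(414907 + 1/(219/147)) = 375048*(414907 + 1/(219*(1/147))) = 375048*(414907 + 1/(73/49)) = 375048*(414907 + 49/73) = 375048*(30288260/73) = 11359551336480/73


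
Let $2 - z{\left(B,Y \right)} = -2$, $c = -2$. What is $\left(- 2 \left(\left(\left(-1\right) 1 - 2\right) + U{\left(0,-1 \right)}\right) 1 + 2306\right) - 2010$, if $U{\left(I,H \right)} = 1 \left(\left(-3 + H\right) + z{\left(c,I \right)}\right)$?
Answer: $302$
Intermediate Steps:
$z{\left(B,Y \right)} = 4$ ($z{\left(B,Y \right)} = 2 - -2 = 2 + 2 = 4$)
$U{\left(I,H \right)} = 1 + H$ ($U{\left(I,H \right)} = 1 \left(\left(-3 + H\right) + 4\right) = 1 \left(1 + H\right) = 1 + H$)
$\left(- 2 \left(\left(\left(-1\right) 1 - 2\right) + U{\left(0,-1 \right)}\right) 1 + 2306\right) - 2010 = \left(- 2 \left(\left(\left(-1\right) 1 - 2\right) + \left(1 - 1\right)\right) 1 + 2306\right) - 2010 = \left(- 2 \left(\left(-1 - 2\right) + 0\right) 1 + 2306\right) - 2010 = \left(- 2 \left(-3 + 0\right) 1 + 2306\right) - 2010 = \left(\left(-2\right) \left(-3\right) 1 + 2306\right) - 2010 = \left(6 \cdot 1 + 2306\right) - 2010 = \left(6 + 2306\right) - 2010 = 2312 - 2010 = 302$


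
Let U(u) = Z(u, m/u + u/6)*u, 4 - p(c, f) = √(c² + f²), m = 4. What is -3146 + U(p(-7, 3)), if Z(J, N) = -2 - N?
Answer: -9511/3 + 10*√58/3 ≈ -3144.9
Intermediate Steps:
p(c, f) = 4 - √(c² + f²)
U(u) = u*(-2 - 4/u - u/6) (U(u) = (-2 - (4/u + u/6))*u = (-2 + (-4/u - u/6))*u = (-2 - 4/u - u/6)*u = u*(-2 - 4/u - u/6))
-3146 + U(p(-7, 3)) = -3146 + (-4 - (4 - √((-7)² + 3²))*(12 + (4 - √((-7)² + 3²)))/6) = -3146 + (-4 - (4 - √(49 + 9))*(12 + (4 - √(49 + 9)))/6) = -3146 + (-4 - (4 - √58)*(12 + (4 - √58))/6) = -3146 + (-4 - (4 - √58)*(16 - √58)/6) = -3150 - (4 - √58)*(16 - √58)/6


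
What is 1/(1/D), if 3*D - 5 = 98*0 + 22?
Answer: 9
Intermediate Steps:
D = 9 (D = 5/3 + (98*0 + 22)/3 = 5/3 + (0 + 22)/3 = 5/3 + (⅓)*22 = 5/3 + 22/3 = 9)
1/(1/D) = 1/(1/9) = 1/(⅑) = 9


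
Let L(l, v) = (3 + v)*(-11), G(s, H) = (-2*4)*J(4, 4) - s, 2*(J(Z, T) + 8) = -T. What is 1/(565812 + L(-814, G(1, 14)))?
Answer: 1/564910 ≈ 1.7702e-6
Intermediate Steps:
J(Z, T) = -8 - T/2 (J(Z, T) = -8 + (-T)/2 = -8 - T/2)
G(s, H) = 80 - s (G(s, H) = (-2*4)*(-8 - 1/2*4) - s = -8*(-8 - 2) - s = -8*(-10) - s = 80 - s)
L(l, v) = -33 - 11*v
1/(565812 + L(-814, G(1, 14))) = 1/(565812 + (-33 - 11*(80 - 1*1))) = 1/(565812 + (-33 - 11*(80 - 1))) = 1/(565812 + (-33 - 11*79)) = 1/(565812 + (-33 - 869)) = 1/(565812 - 902) = 1/564910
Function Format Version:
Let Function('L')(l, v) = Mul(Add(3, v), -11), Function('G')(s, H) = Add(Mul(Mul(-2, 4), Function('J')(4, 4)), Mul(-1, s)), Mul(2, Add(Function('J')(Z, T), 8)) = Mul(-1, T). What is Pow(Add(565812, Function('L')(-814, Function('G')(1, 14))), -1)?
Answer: Rational(1, 564910) ≈ 1.7702e-6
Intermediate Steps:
Function('J')(Z, T) = Add(-8, Mul(Rational(-1, 2), T)) (Function('J')(Z, T) = Add(-8, Mul(Rational(1, 2), Mul(-1, T))) = Add(-8, Mul(Rational(-1, 2), T)))
Function('G')(s, H) = Add(80, Mul(-1, s)) (Function('G')(s, H) = Add(Mul(Mul(-2, 4), Add(-8, Mul(Rational(-1, 2), 4))), Mul(-1, s)) = Add(Mul(-8, Add(-8, -2)), Mul(-1, s)) = Add(Mul(-8, -10), Mul(-1, s)) = Add(80, Mul(-1, s)))
Function('L')(l, v) = Add(-33, Mul(-11, v))
Pow(Add(565812, Function('L')(-814, Function('G')(1, 14))), -1) = Pow(Add(565812, Add(-33, Mul(-11, Add(80, Mul(-1, 1))))), -1) = Pow(Add(565812, Add(-33, Mul(-11, Add(80, -1)))), -1) = Pow(Add(565812, Add(-33, Mul(-11, 79))), -1) = Pow(Add(565812, Add(-33, -869)), -1) = Pow(Add(565812, -902), -1) = Pow(564910, -1) = Rational(1, 564910)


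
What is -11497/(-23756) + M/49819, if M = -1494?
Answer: 537277579/1183500164 ≈ 0.45397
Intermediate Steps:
-11497/(-23756) + M/49819 = -11497/(-23756) - 1494/49819 = -11497*(-1/23756) - 1494*1/49819 = 11497/23756 - 1494/49819 = 537277579/1183500164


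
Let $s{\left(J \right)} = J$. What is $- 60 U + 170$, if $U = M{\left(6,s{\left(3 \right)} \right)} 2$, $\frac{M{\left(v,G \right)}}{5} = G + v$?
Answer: $-5230$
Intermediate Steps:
$M{\left(v,G \right)} = 5 G + 5 v$ ($M{\left(v,G \right)} = 5 \left(G + v\right) = 5 G + 5 v$)
$U = 90$ ($U = \left(5 \cdot 3 + 5 \cdot 6\right) 2 = \left(15 + 30\right) 2 = 45 \cdot 2 = 90$)
$- 60 U + 170 = \left(-60\right) 90 + 170 = -5400 + 170 = -5230$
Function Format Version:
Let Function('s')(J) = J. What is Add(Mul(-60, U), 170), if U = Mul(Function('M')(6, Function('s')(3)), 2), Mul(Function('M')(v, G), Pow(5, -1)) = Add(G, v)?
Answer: -5230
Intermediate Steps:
Function('M')(v, G) = Add(Mul(5, G), Mul(5, v)) (Function('M')(v, G) = Mul(5, Add(G, v)) = Add(Mul(5, G), Mul(5, v)))
U = 90 (U = Mul(Add(Mul(5, 3), Mul(5, 6)), 2) = Mul(Add(15, 30), 2) = Mul(45, 2) = 90)
Add(Mul(-60, U), 170) = Add(Mul(-60, 90), 170) = Add(-5400, 170) = -5230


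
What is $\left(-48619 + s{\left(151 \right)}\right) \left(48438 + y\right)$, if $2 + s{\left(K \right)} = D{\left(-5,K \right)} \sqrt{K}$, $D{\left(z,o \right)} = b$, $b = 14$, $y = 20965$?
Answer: $-3374443263 + 971642 \sqrt{151} \approx -3.3625 \cdot 10^{9}$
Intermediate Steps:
$D{\left(z,o \right)} = 14$
$s{\left(K \right)} = -2 + 14 \sqrt{K}$
$\left(-48619 + s{\left(151 \right)}\right) \left(48438 + y\right) = \left(-48619 - \left(2 - 14 \sqrt{151}\right)\right) \left(48438 + 20965\right) = \left(-48621 + 14 \sqrt{151}\right) 69403 = -3374443263 + 971642 \sqrt{151}$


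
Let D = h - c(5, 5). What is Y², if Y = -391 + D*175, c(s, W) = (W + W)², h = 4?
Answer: 295530481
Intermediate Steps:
c(s, W) = 4*W² (c(s, W) = (2*W)² = 4*W²)
D = -96 (D = 4 - 4*5² = 4 - 4*25 = 4 - 1*100 = 4 - 100 = -96)
Y = -17191 (Y = -391 - 96*175 = -391 - 16800 = -17191)
Y² = (-17191)² = 295530481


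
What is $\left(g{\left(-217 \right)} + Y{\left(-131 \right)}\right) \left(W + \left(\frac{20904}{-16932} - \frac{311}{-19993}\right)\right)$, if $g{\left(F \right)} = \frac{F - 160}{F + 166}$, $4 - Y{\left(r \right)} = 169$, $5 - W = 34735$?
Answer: $\frac{7875407020709450}{1438716273} \approx 5.4739 \cdot 10^{6}$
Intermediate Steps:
$W = -34730$ ($W = 5 - 34735 = -34730$)
$Y{\left(r \right)} = -165$ ($Y{\left(r \right)} = 4 - 169 = -165$)
$g{\left(F \right)} = \frac{-160 + F}{166 + F}$
$\left(g{\left(-217 \right)} + Y{\left(-131 \right)}\right) \left(W + \left(\frac{20904}{-16932} - \frac{311}{-19993}\right)\right) = \left(\frac{-160 - 217}{166 - 217} - 165\right) \left(-34730 + \left(\frac{20904}{-16932} - \frac{311}{-19993}\right)\right) = \left(\frac{1}{-51} \left(-377\right) - 165\right) \left(-34730 + \left(20904 \left(- \frac{1}{16932}\right) - - \frac{311}{19993}\right)\right) = \left(\left(- \frac{1}{51}\right) \left(-377\right) - 165\right) \left(-34730 + \left(- \frac{1742}{1411} + \frac{311}{19993}\right)\right) = \left(\frac{377}{51} - 165\right) \left(-34730 - \frac{34388985}{28210123}\right) = \left(- \frac{8038}{51}\right) \left(- \frac{979771960775}{28210123}\right) = \frac{7875407020709450}{1438716273}$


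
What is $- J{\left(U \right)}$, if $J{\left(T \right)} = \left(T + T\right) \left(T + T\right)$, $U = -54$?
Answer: $-11664$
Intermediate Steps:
$J{\left(T \right)} = 4 T^{2}$ ($J{\left(T \right)} = 2 T 2 T = 4 T^{2}$)
$- J{\left(U \right)} = - 4 \left(-54\right)^{2} = - 4 \cdot 2916 = \left(-1\right) 11664 = -11664$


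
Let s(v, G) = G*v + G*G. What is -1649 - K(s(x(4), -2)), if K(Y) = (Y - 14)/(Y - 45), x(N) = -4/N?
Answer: -64319/39 ≈ -1649.2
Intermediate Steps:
s(v, G) = G² + G*v (s(v, G) = G*v + G² = G² + G*v)
K(Y) = (-14 + Y)/(-45 + Y)
-1649 - K(s(x(4), -2)) = -1649 - (-14 - 2*(-2 - 4/4))/(-45 - 2*(-2 - 4/4)) = -1649 - (-14 - 2*(-2 - 4*¼))/(-45 - 2*(-2 - 4*¼)) = -1649 - (-14 - 2*(-2 - 1))/(-45 - 2*(-2 - 1)) = -1649 - (-14 - 2*(-3))/(-45 - 2*(-3)) = -1649 - (-14 + 6)/(-45 + 6) = -1649 - (-8)/(-39) = -1649 - (-1)*(-8)/39 = -1649 - 1*8/39 = -1649 - 8/39 = -64319/39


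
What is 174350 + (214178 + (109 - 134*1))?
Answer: 388503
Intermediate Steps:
174350 + (214178 + (109 - 134*1)) = 174350 + (214178 + (109 - 134)) = 174350 + (214178 - 25) = 174350 + 214153 = 388503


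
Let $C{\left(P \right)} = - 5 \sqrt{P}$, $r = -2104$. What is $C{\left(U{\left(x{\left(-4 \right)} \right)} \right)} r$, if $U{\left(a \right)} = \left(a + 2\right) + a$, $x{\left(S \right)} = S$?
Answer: $10520 i \sqrt{6} \approx 25769.0 i$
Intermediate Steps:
$U{\left(a \right)} = 2 + 2 a$ ($U{\left(a \right)} = \left(2 + a\right) + a = 2 + 2 a$)
$C{\left(U{\left(x{\left(-4 \right)} \right)} \right)} r = - 5 \sqrt{2 + 2 \left(-4\right)} \left(-2104\right) = - 5 \sqrt{2 - 8} \left(-2104\right) = - 5 \sqrt{-6} \left(-2104\right) = - 5 i \sqrt{6} \left(-2104\right) = 10520 i \sqrt{6}$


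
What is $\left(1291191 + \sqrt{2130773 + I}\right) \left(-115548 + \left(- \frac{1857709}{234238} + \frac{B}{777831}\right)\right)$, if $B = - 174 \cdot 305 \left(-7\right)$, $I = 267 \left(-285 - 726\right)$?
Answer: $- \frac{9061545591679184050491}{60732525926} - \frac{7017974561222301 \sqrt{465209}}{30366262963} \approx -1.4936 \cdot 10^{11}$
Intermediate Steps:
$I = -269937$ ($I = 267 \left(-1011\right) = -269937$)
$B = 371490$ ($B = \left(-174\right) \left(-2135\right) = 371490$)
$\left(1291191 + \sqrt{2130773 + I}\right) \left(-115548 + \left(- \frac{1857709}{234238} + \frac{B}{777831}\right)\right) = \left(1291191 + \sqrt{2130773 - 269937}\right) \left(-115548 + \left(- \frac{1857709}{234238} + \frac{371490}{777831}\right)\right) = \left(1291191 + \sqrt{1860836}\right) \left(-115548 + \left(\left(-1857709\right) \frac{1}{234238} + 371490 \cdot \frac{1}{777831}\right)\right) = \left(1291191 + 2 \sqrt{465209}\right) \left(-115548 + \left(- \frac{1857709}{234238} + \frac{123830}{259277}\right)\right) = \left(1291191 + 2 \sqrt{465209}\right) \left(-115548 - \frac{452655524853}{60732525926}\right) = \left(1291191 + 2 \sqrt{465209}\right) \left(- \frac{7017974561222301}{60732525926}\right) = - \frac{9061545591679184050491}{60732525926} - \frac{7017974561222301 \sqrt{465209}}{30366262963}$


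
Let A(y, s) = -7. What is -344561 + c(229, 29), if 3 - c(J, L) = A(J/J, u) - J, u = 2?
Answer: -344322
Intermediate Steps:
c(J, L) = 10 + J (c(J, L) = 3 - (-7 - J) = 3 + (7 + J) = 10 + J)
-344561 + c(229, 29) = -344561 + (10 + 229) = -344561 + 239 = -344322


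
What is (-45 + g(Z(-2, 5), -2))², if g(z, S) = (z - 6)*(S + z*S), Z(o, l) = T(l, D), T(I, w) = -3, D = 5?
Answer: 6561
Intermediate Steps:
Z(o, l) = -3
g(z, S) = (-6 + z)*(S + S*z)
(-45 + g(Z(-2, 5), -2))² = (-45 - 2*(-6 + (-3)² - 5*(-3)))² = (-45 - 2*(-6 + 9 + 15))² = (-45 - 2*18)² = (-45 - 36)² = (-81)² = 6561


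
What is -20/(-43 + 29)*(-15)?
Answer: -150/7 ≈ -21.429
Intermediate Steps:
-20/(-43 + 29)*(-15) = -20/(-14)*(-15) = -20*(-1/14)*(-15) = (10/7)*(-15) = -150/7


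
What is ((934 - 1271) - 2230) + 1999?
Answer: -568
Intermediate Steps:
((934 - 1271) - 2230) + 1999 = (-337 - 2230) + 1999 = -2567 + 1999 = -568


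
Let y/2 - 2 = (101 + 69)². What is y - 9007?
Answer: 48797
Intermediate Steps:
y = 57804 (y = 4 + 2*(101 + 69)² = 4 + 2*170² = 4 + 2*28900 = 4 + 57800 = 57804)
y - 9007 = 57804 - 9007 = 48797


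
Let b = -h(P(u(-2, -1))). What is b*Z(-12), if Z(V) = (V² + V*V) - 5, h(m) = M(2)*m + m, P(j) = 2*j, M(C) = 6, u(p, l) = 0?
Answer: 0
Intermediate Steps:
h(m) = 7*m (h(m) = 6*m + m = 7*m)
Z(V) = -5 + 2*V² (Z(V) = (V² + V²) - 5 = 2*V² - 5 = -5 + 2*V²)
b = 0 (b = -7*2*0 = -7*0 = -1*0 = 0)
b*Z(-12) = 0*(-5 + 2*(-12)²) = 0*(-5 + 2*144) = 0*(-5 + 288) = 0*283 = 0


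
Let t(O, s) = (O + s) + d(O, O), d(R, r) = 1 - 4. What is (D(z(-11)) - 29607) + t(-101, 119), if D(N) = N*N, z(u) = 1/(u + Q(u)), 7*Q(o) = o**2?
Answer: -57290063/1936 ≈ -29592.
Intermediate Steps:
d(R, r) = -3
Q(o) = o**2/7
t(O, s) = -3 + O + s (t(O, s) = (O + s) - 3 = -3 + O + s)
z(u) = 1/(u + u**2/7)
D(N) = N**2
(D(z(-11)) - 29607) + t(-101, 119) = ((7/(-11*(7 - 11)))**2 - 29607) + (-3 - 101 + 119) = ((7*(-1/11)/(-4))**2 - 29607) + 15 = ((7*(-1/11)*(-1/4))**2 - 29607) + 15 = ((7/44)**2 - 29607) + 15 = (49/1936 - 29607) + 15 = -57319103/1936 + 15 = -57290063/1936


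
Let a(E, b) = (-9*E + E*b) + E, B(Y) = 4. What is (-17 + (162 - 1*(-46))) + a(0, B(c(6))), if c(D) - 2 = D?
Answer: 191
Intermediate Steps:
c(D) = 2 + D
a(E, b) = -8*E + E*b
(-17 + (162 - 1*(-46))) + a(0, B(c(6))) = (-17 + (162 - 1*(-46))) + 0*(-8 + 4) = (-17 + (162 + 46)) + 0*(-4) = (-17 + 208) + 0 = 191 + 0 = 191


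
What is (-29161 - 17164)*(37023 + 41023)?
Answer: -3615480950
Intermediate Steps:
(-29161 - 17164)*(37023 + 41023) = -46325*78046 = -3615480950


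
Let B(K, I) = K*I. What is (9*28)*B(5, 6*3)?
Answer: 22680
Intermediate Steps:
B(K, I) = I*K
(9*28)*B(5, 6*3) = (9*28)*((6*3)*5) = 252*(18*5) = 252*90 = 22680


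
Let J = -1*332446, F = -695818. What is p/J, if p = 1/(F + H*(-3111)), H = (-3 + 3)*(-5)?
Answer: 1/231321910828 ≈ 4.3230e-12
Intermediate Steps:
H = 0 (H = 0*(-5) = 0)
J = -332446
p = -1/695818 (p = 1/(-695818 + 0*(-3111)) = 1/(-695818 + 0) = 1/(-695818) = -1/695818 ≈ -1.4372e-6)
p/J = -1/695818/(-332446) = -1/695818*(-1/332446) = 1/231321910828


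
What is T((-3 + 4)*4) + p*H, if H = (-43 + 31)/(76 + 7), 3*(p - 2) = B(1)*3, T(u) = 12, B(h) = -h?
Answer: 984/83 ≈ 11.855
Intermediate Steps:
p = 1 (p = 2 + (-1*1*3)/3 = 2 + (-1*3)/3 = 2 + (1/3)*(-3) = 2 - 1 = 1)
H = -12/83 ≈ -0.14458
T((-3 + 4)*4) + p*H = 12 + 1*(-12/83) = 12 - 12/83 = 984/83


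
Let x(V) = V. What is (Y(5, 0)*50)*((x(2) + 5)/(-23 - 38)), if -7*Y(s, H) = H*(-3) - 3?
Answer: -150/61 ≈ -2.4590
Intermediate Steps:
Y(s, H) = 3/7 + 3*H/7 (Y(s, H) = -(H*(-3) - 3)/7 = -(-3*H - 3)/7 = -(-3 - 3*H)/7 = 3/7 + 3*H/7)
(Y(5, 0)*50)*((x(2) + 5)/(-23 - 38)) = ((3/7 + (3/7)*0)*50)*((2 + 5)/(-23 - 38)) = ((3/7 + 0)*50)*(7/(-61)) = ((3/7)*50)*(7*(-1/61)) = (150/7)*(-7/61) = -150/61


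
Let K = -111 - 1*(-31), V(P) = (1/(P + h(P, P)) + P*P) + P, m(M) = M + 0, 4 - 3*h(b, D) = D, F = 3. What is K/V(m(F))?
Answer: -800/123 ≈ -6.5041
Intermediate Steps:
h(b, D) = 4/3 - D/3
m(M) = M
V(P) = P + P² + 1/(4/3 + 2*P/3) (V(P) = (1/(P + (4/3 - P/3)) + P*P) + P = (1/(4/3 + 2*P/3) + P²) + P = (P² + 1/(4/3 + 2*P/3)) + P = P + P² + 1/(4/3 + 2*P/3))
K = -80 (K = -111 + 31 = -80)
K/V(m(F)) = -80*(2 + 3)/(3/2 + 3³ + 2*3 + 3*3²) = -80*5/(3/2 + 27 + 6 + 3*9) = -80*5/(3/2 + 27 + 6 + 27) = -80/((⅕)*(123/2)) = -80/123/10 = -80*10/123 = -800/123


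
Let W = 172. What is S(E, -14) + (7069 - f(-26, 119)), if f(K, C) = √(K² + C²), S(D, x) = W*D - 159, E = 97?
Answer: 23594 - √14837 ≈ 23472.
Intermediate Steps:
S(D, x) = -159 + 172*D (S(D, x) = 172*D - 159 = -159 + 172*D)
f(K, C) = √(C² + K²)
S(E, -14) + (7069 - f(-26, 119)) = (-159 + 172*97) + (7069 - √(119² + (-26)²)) = (-159 + 16684) + (7069 - √(14161 + 676)) = 16525 + (7069 - √14837) = 23594 - √14837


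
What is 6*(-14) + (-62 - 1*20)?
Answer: -166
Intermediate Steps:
6*(-14) + (-62 - 1*20) = -84 + (-62 - 20) = -84 - 82 = -166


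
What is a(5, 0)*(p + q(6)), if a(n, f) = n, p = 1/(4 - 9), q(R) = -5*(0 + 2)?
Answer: -51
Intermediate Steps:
q(R) = -10 (q(R) = -5*2 = -10)
p = -1/5 (p = 1/(-5) = -1/5 ≈ -0.20000)
a(5, 0)*(p + q(6)) = 5*(-1/5 - 10) = 5*(-51/5) = -51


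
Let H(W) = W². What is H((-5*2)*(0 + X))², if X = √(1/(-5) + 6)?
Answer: 336400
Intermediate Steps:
X = √145/5 (X = √(-⅕ + 6) = √(29/5) = √145/5 ≈ 2.4083)
H((-5*2)*(0 + X))² = (((-5*2)*(0 + √145/5))²)² = ((-2*√145)²)² = 580² = 336400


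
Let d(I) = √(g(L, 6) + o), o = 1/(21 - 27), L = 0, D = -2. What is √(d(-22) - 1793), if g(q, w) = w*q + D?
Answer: √(-64548 + 6*I*√78)/6 ≈ 0.017381 + 42.344*I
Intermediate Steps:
g(q, w) = -2 + q*w (g(q, w) = w*q - 2 = q*w - 2 = -2 + q*w)
o = -⅙ (o = 1/(-6) = -⅙ ≈ -0.16667)
d(I) = I*√78/6 (d(I) = √((-2 + 0*6) - ⅙) = √((-2 + 0) - ⅙) = √(-2 - ⅙) = √(-13/6) = I*√78/6)
√(d(-22) - 1793) = √(I*√78/6 - 1793) = √(-1793 + I*√78/6)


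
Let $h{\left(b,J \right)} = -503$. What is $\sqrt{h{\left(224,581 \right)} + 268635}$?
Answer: $2 \sqrt{67033} \approx 517.81$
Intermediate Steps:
$\sqrt{h{\left(224,581 \right)} + 268635} = \sqrt{-503 + 268635} = \sqrt{268132} = 2 \sqrt{67033}$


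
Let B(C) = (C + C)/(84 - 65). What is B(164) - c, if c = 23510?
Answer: -446362/19 ≈ -23493.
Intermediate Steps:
B(C) = 2*C/19 (B(C) = (2*C)/19 = (2*C)*(1/19) = 2*C/19)
B(164) - c = (2/19)*164 - 1*23510 = 328/19 - 23510 = -446362/19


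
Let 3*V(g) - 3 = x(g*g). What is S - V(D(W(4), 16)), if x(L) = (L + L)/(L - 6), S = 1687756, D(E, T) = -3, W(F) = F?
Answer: 1687753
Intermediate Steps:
x(L) = 2*L/(-6 + L) (x(L) = (2*L)/(-6 + L) = 2*L/(-6 + L))
V(g) = 1 + 2*g²/(3*(-6 + g²)) (V(g) = 1 + (2*(g*g)/(-6 + g*g))/3 = 1 + (2*g²/(-6 + g²))/3 = 1 + 2*g²/(3*(-6 + g²)))
S - V(D(W(4), 16)) = 1687756 - (-18 + 5*(-3)²)/(3*(-6 + (-3)²)) = 1687756 - (-18 + 5*9)/(3*(-6 + 9)) = 1687756 - (-18 + 45)/(3*3) = 1687756 - 27/(3*3) = 1687756 - 1*3 = 1687756 - 3 = 1687753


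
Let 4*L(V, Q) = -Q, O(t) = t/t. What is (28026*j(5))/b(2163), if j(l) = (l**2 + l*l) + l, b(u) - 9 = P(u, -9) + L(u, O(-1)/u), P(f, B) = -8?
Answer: 13336452360/8651 ≈ 1.5416e+6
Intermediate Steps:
O(t) = 1
L(V, Q) = -Q/4 (L(V, Q) = (-Q)/4 = -Q/4)
b(u) = 1 - 1/(4*u) (b(u) = 9 + (-8 - 1/(4*u)) = 1 - 1/(4*u))
j(l) = l + 2*l**2 (j(l) = (l**2 + l**2) + l = 2*l**2 + l = l + 2*l**2)
(28026*j(5))/b(2163) = (28026*(5*(1 + 2*5)))/(((-1/4 + 2163)/2163)) = (28026*(5*(1 + 10)))/(((1/2163)*(8651/4))) = (28026*(5*11))/(8651/8652) = (28026*55)*(8652/8651) = 1541430*(8652/8651) = 13336452360/8651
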